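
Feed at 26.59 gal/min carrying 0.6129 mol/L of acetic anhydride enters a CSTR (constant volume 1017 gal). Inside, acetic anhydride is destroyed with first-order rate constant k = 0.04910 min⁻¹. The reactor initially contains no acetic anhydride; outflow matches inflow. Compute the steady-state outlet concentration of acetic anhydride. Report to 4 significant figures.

0.2130 mol/L

Species balance: V dC/dt = Q C_in − Q C − k V C.
At steady state: 0 = Q C_in − (Q + kV) C_ss, so C_ss = Q C_in/(Q + kV).
C_ss = 26.59·0.6129/(26.59 + 0.04910·1017) = 16.2970/76.5247 = 0.212964 mol/L.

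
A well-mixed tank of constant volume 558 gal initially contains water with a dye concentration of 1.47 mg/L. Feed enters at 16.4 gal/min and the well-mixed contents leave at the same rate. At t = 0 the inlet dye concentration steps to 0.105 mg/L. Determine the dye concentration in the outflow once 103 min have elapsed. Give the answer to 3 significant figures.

0.171 mg/L

Accumulation = in − out for the solute gives V dC/dt = Q(C_in − C).
So dC/dt = (C_in − C)/τ with τ = V/Q = 558/16.4 = 34.024 min.
C approaches C_in exponentially: C(t) = C_in + (C₀ − C_in) e^(−t/τ).
C(103) = 0.105 + (1.47 − 0.105)·e^(−103/34.024) = 0.105 + (1.3650)·0.048449 = 0.17113 mg/L.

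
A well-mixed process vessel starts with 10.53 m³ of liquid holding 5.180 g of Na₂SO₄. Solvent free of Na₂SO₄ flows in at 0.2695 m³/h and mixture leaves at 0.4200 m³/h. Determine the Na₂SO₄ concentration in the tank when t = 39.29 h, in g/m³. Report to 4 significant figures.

Total volume: dV/dt = Q_in − Q_out = -0.150500 m³/h, so V(t) = 10.53 − 0.150500 t and V(39.29) = 4.61686 m³.
Species balance (pure solvent in): dm/dt = −Q_out · m/V(t).
dm/m = −Q_out dt/(V₀ − 0.150500 t); integrating gives ln(m/m₀) = −(Q_out/(Q_in−Q_out)) ln(V/V₀).
m = m₀ (V₀/V)^(Q_out/(Q_in−Q_out)) = 5.180 × (10.53/4.61686)^(-2.79070) = 0.518837 g.
C = m/V = 0.518837/4.61686 = 0.112379 g/m³.

0.1124 g/m³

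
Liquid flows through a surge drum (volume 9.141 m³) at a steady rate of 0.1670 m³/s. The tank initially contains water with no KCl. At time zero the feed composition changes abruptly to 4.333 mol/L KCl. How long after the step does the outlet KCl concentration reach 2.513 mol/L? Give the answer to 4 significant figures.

47.48 s

Species balance: V dC/dt = Q(C_in − C) ⇒ τ = V/Q = 54.7365 s.
C(t) = C_in + (C₀ − C_in) e^(−t/τ). Set C = 2.513 and solve for t:
e^(−t/τ) = (C − C_in)/(C₀ − C_in) = (2.513 − 4.333)/(0 − 4.333) = 0.420032
t = −τ ln(…) = 54.7365 × 0.867424 = 47.4798 s.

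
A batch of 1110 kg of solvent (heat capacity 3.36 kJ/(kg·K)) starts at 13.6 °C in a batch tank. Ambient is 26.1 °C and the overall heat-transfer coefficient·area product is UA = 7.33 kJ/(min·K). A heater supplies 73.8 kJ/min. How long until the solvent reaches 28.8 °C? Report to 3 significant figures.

570 min

M c_p dT/dt = −UA(T − T_amb) + Q̇.
τ = M c_p/UA = 508.81 min; T_ss = T_amb + Q̇/UA = 26.1 + 73.8/7.33 = 36.168 °C.
T(t) = T_ss + (T₀ − T_ss)e^(−t/τ); set T = 28.8:
t = −τ ln[(T − T_ss)/(T₀ − T_ss)] = −508.81 · ln(0.32649) = 569.55 min.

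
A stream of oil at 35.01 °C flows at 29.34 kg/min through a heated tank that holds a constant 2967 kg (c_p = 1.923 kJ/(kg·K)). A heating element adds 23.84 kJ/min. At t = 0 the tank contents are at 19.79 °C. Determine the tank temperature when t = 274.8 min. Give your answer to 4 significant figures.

M c_p dT/dt = ṁ c_p (T_in − T) + Q̇.
τ = M/ṁ = 101.125 min; T_ss = T_in + Q̇/(ṁ c_p) = 35.01 + 23.84/(29.34·1.923) = 35.4325 °C.
Solution: T(t) = T_ss + (T₀ − T_ss) e^(−t/τ).
T(274.8) = 35.4325 + (-15.6425)·e^(−274.8/101.125) = 35.4325 + (-15.6425)·0.0660439 = 34.3994 °C.

34.40 °C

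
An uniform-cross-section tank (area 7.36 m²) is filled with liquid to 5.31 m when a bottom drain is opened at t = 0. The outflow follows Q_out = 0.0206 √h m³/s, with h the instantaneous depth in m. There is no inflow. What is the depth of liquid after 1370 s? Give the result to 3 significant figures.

0.150 m

With no inflow, A dh/dt = −0.0206 √h.
∫ h^(−1/2) dh = −(0.0206/A) ∫ dt, giving 2√h = 2√h₀ − (0.0206/A) t.
√h = √5.31 − 0.0206·1370/(2·7.36) = 2.3043 − 1.9173 = 0.38709.
h = 0.38709² = 0.14984 m.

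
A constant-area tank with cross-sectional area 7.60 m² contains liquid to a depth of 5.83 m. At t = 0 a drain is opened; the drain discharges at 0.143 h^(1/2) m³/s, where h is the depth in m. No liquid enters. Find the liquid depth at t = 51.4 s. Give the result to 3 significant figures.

Mass balance (ρ constant): A dh/dt = −0.143 √h.
This is separable: 2 d(√h)/dt = −0.143/A, so √h = √h₀ − (0.143/(2A)) t.
√h = √5.83 − 0.143·51.4/(2·7.60) = 2.4145 − 0.48357 = 1.9310.
h = 1.9310² = 3.7287 m.

3.73 m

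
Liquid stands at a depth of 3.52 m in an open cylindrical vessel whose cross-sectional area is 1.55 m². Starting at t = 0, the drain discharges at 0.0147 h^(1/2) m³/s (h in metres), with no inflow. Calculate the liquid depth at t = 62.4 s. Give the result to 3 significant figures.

With no inflow, A dh/dt = −0.0147 √h.
∫ h^(−1/2) dh = −(0.0147/A) ∫ dt, giving 2√h = 2√h₀ − (0.0147/A) t.
√h = √3.52 − 0.0147·62.4/(2·1.55) = 1.8762 − 0.29590 = 1.5803.
h = 1.5803² = 2.4973 m.

2.50 m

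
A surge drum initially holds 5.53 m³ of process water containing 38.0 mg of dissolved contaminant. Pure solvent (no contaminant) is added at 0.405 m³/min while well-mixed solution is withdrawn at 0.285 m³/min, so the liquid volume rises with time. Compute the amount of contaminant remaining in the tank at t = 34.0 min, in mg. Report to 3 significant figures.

Let m(t) be the amount of contaminant. Volume: V(t) = V₀ + (Q_in − Q_out) t = 5.53 + 0.12000 t; V(34.0) = 9.6100 m³.
No contaminant enters, so dm/dt = −Q_out · (m/V).
dm/m = −Q_out dt/(V₀ + 0.12000 t); integrating gives ln(m/m₀) = −(Q_out/(Q_in−Q_out)) ln(V/V₀).
m = m₀ (V₀/V)^(Q_out/(Q_in−Q_out)) = 38.0 × (5.53/9.6100)^(2.3750) = 10.228 mg.

10.2 mg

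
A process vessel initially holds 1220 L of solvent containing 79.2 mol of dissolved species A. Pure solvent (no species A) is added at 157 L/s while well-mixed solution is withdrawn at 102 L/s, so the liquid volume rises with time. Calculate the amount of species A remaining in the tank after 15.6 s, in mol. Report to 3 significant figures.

Total volume: dV/dt = Q_in − Q_out = 55.000 L/s, so V(t) = 1220 + 55.000 t and V(15.6) = 2078.0 L.
Species balance (pure solvent in): dm/dt = −Q_out · m/V(t).
Separate: dm/m = −Q_out dt/V(t) ⇒ ln(m/m₀) = −(Q_out/(Q_in−Q_out)) ln(V/V₀).
m = m₀ (V₀/V)^(Q_out/(Q_in−Q_out)) = 79.2 × (1220/2078.0)^(1.8545) = 29.498 mol.

29.5 mol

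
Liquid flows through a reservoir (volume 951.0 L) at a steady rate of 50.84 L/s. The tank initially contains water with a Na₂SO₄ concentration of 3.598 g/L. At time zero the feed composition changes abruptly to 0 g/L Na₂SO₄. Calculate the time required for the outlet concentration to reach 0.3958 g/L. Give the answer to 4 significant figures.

Species balance: V dC/dt = Q(C_in − C) ⇒ τ = V/Q = 18.7057 s.
C(t) = C_in + (C₀ − C_in) e^(−t/τ). Set C = 0.3958 and solve for t:
e^(−t/τ) = (C − C_in)/(C₀ − C_in) = (0.3958 − 0)/(3.598 − 0) = 0.110006
t = −τ ln(…) = 18.7057 × 2.20722 = 41.2878 s.

41.29 s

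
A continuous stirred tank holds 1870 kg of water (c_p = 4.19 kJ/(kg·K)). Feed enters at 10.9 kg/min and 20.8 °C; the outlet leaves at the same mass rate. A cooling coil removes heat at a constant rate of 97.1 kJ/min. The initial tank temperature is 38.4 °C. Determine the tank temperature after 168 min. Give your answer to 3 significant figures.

M c_p dT/dt = ṁ c_p (T_in − T) − Q̇.
τ = M/ṁ = 171.56 min; T_ss = T_in − Q̇/(ṁ c_p) = 20.8 − 97.1/(10.9·4.19) = 18.674 °C.
This is linear first-order; T(t) = T_ss + (T₀ − T_ss) e^(−t/τ).
T(168) = 18.674 + (19.726)·e^(−168/171.56) = 18.674 + (19.726)·0.37559 = 26.083 °C.

26.1 °C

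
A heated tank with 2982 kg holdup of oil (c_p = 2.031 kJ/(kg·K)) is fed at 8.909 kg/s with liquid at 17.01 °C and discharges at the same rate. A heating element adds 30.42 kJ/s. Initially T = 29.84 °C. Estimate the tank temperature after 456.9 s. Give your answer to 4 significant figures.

M c_p dT/dt = ṁ c_p (T_in − T) + Q̇.
τ = M/ṁ = 334.718 s; T_ss = T_in + Q̇/(ṁ c_p) = 17.01 + 30.42/(8.909·2.031) = 18.6912 °C.
T approaches T_ss exponentially: T(t) = T_ss + (T₀ − T_ss) e^(−t/τ).
T(456.9) = 18.6912 + (11.1488)·e^(−456.9/334.718) = 18.6912 + (11.1488)·0.255373 = 21.5383 °C.

21.54 °C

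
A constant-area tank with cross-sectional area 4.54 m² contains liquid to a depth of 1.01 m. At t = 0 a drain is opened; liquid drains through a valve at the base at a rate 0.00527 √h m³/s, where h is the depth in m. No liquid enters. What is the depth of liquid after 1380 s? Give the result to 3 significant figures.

A dh/dt = −Q_out = −0.00527 √h.
This is separable: 2 d(√h)/dt = −0.00527/A, so √h = √h₀ − (0.00527/(2A)) t.
√h = √1.01 − 0.00527·1380/(2·4.54) = 1.0050 − 0.80095 = 0.20404.
h = 0.20404² = 0.041632 m.

0.0416 m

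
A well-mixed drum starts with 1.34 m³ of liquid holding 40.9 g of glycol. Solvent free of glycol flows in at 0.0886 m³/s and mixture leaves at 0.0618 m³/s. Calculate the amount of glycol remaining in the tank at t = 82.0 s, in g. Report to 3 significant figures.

4.36 g

Total volume: dV/dt = Q_in − Q_out = 0.026800 m³/s, so V(t) = 1.34 + 0.026800 t and V(82.0) = 3.5376 m³.
Species balance (pure solvent in): dm/dt = −Q_out · m/V(t).
Separate: dm/m = −Q_out dt/V(t) ⇒ ln(m/m₀) = −(Q_out/(Q_in−Q_out)) ln(V/V₀).
m = m₀ (V₀/V)^(Q_out/(Q_in−Q_out)) = 40.9 × (1.34/3.5376)^(2.3060) = 4.3603 g.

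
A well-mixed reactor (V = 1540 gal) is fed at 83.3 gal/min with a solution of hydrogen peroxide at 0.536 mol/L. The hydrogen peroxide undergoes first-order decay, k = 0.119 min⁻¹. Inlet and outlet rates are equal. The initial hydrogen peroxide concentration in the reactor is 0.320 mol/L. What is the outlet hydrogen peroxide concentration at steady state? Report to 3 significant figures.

0.168 mol/L

Species balance: V dC/dt = Q C_in − Q C − k V C.
At steady state: 0 = Q C_in − (Q + kV) C_ss, so C_ss = Q C_in/(Q + kV).
C_ss = 83.3·0.536/(83.3 + 0.119·1540) = 44.649/266.56 = 0.16750 mol/L.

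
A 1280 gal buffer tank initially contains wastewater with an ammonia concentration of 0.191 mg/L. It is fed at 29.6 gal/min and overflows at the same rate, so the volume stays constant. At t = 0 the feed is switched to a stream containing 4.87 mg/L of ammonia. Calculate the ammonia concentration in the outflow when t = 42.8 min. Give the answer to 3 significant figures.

3.13 mg/L

Accumulation = in − out for the solute gives V dC/dt = Q(C_in − C).
So dC/dt = (C_in − C)/τ with τ = V/Q = 1280/29.6 = 43.243 min.
This is linear first-order; C(t) = C_in + (C₀ − C_in) e^(−t/τ).
C(42.8) = 4.87 + (0.191 − 4.87)·e^(−42.8/43.243) = 4.87 + (-4.6790)·0.37167 = 3.1310 mg/L.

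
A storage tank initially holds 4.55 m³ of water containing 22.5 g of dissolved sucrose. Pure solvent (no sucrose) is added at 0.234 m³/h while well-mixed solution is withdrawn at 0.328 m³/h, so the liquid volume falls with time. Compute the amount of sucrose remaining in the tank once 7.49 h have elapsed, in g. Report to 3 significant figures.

12.5 g

Let m(t) be the amount of sucrose. Volume: V(t) = V₀ + (Q_in − Q_out) t = 4.55 − 0.094000 t; V(7.49) = 3.8459 m³.
No sucrose enters, so dm/dt = −Q_out · (m/V).
dm/m = −Q_out dt/(V₀ − 0.094000 t); integrating gives ln(m/m₀) = −(Q_out/(Q_in−Q_out)) ln(V/V₀).
m = m₀ (V₀/V)^(Q_out/(Q_in−Q_out)) = 22.5 × (4.55/3.8459)^(-3.4894) = 12.515 g.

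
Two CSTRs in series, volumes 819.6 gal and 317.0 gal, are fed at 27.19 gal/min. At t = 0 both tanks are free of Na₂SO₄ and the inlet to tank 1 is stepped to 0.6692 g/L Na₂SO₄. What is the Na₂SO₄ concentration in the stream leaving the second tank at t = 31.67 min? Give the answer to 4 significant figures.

Time constants: τᵢ = Vᵢ/Q for each well-mixed tank.
τ₁ = 819.6/27.19 = 30.1434 min; τ₂ = 317.0/27.19 = 11.6587 min.
Tank 1: C₁ = C_in(1 − e^(−t/τ₁)). Tank 2 (τ₁ ≠ τ₂): C₂ = C_in[1 − (τ₁ e^(−t/τ₁) − τ₂ e^(−t/τ₂))/(τ₁ − τ₂)].
At t = 31.67: e^(−t/τ₁) = 0.349713, e^(−t/τ₂) = 0.0661106.
C₂ = 0.6692·[1 − (30.1434·0.349713 − 11.6587·0.0661106)/(18.4847)] = 0.6692·0.471414 = 0.315470 g/L.

0.3155 g/L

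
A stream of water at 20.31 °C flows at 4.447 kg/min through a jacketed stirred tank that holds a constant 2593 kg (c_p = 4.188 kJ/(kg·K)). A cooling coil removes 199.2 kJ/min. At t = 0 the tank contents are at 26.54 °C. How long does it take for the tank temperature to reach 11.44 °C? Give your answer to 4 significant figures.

1298 min

Unsteady energy balance on the tank contents: M c_p dT/dt = ṁ c_p (T_in − T) − 199.2.
τ = M/ṁ = 583.090 min; T_ss = T_in − Q̇/(ṁ c_p) = 9.61414 °C.
T(t) = T_ss + (T₀ − T_ss) e^(−t/τ). Set T = 11.44:
e^(−t/τ) = (11.44 − 9.61414)/(26.54 − 9.61414) = 0.107874
t = −583.090 · ln(0.107874) = 1298.42 min.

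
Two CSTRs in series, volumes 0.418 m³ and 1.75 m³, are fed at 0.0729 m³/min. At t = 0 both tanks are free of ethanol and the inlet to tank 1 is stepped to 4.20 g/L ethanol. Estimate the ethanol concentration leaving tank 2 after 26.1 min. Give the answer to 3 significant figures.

Each tank obeys Vᵢ dCᵢ/dt = Q(Cᵢ₋₁ − Cᵢ), so τᵢ = Vᵢ/Q.
τ₁ = 0.418/0.0729 = 5.7339 min; τ₂ = 1.75/0.0729 = 24.005 min.
Tank 1: C₁ = C_in(1 − e^(−t/τ₁)). Tank 2 (τ₁ ≠ τ₂): C₂ = C_in[1 − (τ₁ e^(−t/τ₁) − τ₂ e^(−t/τ₂))/(τ₁ − τ₂)].
At t = 26.1: e^(−t/τ₁) = 0.010547, e^(−t/τ₂) = 0.33714.
C₂ = 4.20·[1 − (5.7339·0.010547 − 24.005·0.33714)/(-18.272)] = 4.20·0.56037 = 2.3535 g/L.

2.35 g/L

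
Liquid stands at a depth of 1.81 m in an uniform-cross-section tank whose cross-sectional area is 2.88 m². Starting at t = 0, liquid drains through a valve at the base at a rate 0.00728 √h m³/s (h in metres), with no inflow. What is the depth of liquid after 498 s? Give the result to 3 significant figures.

A dh/dt = −Q_out = −0.00728 √h.
Separate and integrate: 2(√h − √h₀) = −(0.00728/A) t.
√h = √1.81 − 0.00728·498/(2·2.88) = 1.3454 − 0.62942 = 0.71595.
h = 0.71595² = 0.51258 m.

0.513 m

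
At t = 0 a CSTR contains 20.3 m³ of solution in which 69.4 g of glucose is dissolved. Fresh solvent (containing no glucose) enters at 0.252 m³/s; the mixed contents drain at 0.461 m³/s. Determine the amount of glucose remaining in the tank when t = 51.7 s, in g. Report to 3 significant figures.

13.0 g

Total volume: dV/dt = Q_in − Q_out = -0.20900 m³/s, so V(t) = 20.3 − 0.20900 t and V(51.7) = 9.4947 m³.
Species balance (pure solvent in): dm/dt = −Q_out · m/V(t).
dm/m = −Q_out dt/(V₀ − 0.20900 t); integrating gives ln(m/m₀) = −(Q_out/(Q_in−Q_out)) ln(V/V₀).
m = m₀ (V₀/V)^(Q_out/(Q_in−Q_out)) = 69.4 × (20.3/9.4947)^(-2.2057) = 12.985 g.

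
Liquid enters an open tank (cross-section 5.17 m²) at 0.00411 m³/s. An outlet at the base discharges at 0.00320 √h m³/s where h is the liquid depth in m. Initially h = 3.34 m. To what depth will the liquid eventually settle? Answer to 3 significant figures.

1.65 m

Unsteady balance on liquid volume: A dh/dt = Q_in − 0.00320 √h. At steady state dh/dt = 0:
Q_in = 0.00320 √h_ss ⇒ √h_ss = 0.00411/0.00320 = 1.2844.
h_ss = 1.2844² = 1.6496 m. (Since h₀ = 3.34 m > h_ss, the level will fall toward this value.)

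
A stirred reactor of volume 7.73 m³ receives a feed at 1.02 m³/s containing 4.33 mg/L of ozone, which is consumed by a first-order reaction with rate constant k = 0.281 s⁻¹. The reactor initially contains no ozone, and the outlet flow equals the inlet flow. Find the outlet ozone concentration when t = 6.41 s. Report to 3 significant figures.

Species balance: V dC/dt = Q C_in − Q C − k V C.
dC/dt = (Q/V) C_in − (Q/V + k) C; effective rate a = Q/V + k = 0.13195 + 0.281 = 0.41295 s⁻¹.
C_ss = Q C_in/(Q + kV) = 1.3836 mg/L; C(t) = C_ss + (C₀ − C_ss) e^(−a t).
C(6.41) = 1.3836 + (-1.3836)·e^(−0.41295·6.41) = 1.3836 + (-1.3836)·0.070861 = 1.2855 mg/L.

1.29 mg/L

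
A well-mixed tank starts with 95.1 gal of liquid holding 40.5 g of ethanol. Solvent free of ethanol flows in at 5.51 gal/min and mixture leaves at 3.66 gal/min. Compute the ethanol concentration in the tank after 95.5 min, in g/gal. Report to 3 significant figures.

0.0187 g/gal

Let m(t) be the amount of ethanol. Volume: V(t) = V₀ + (Q_in − Q_out) t = 95.1 + 1.8500 t; V(95.5) = 271.77 gal.
Solute balance: dm/dt = 0 − Q_out C = −Q_out m/V(t).
Separate: dm/m = −Q_out dt/V(t) ⇒ ln(m/m₀) = −(Q_out/(Q_in−Q_out)) ln(V/V₀).
m = m₀ (V₀/V)^(Q_out/(Q_in−Q_out)) = 40.5 × (95.1/271.77)^(1.9784) = 5.0729 g.
C = m/V = 5.0729/271.77 = 0.018666 g/gal.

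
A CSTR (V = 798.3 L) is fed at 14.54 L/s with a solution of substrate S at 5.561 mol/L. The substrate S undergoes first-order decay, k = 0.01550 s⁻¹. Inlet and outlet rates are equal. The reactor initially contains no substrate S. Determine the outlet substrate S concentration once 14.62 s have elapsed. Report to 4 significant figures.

V dC/dt = Q(C_in − C) − k V C.
dC/dt = (Q/V) C_in − (Q/V + k) C; effective rate a = Q/V + k = 0.0182137 + 0.01550 = 0.0337137 s⁻¹.
C_ss = Q C_in/(Q + kV) = 3.00431 mol/L; C(t) = C_ss + (C₀ − C_ss) e^(−a t).
C(14.62) = 3.00431 + (-3.00431)·e^(−0.0337137·14.62) = 3.00431 + (-3.00431)·0.610856 = 1.16911 mol/L.

1.169 mol/L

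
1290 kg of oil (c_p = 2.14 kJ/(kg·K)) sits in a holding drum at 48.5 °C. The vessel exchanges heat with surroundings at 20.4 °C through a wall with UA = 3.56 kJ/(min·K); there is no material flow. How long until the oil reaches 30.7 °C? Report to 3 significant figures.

Lumped-capacitance energy balance: M c_p dT/dt = UA(T_amb − T).
τ = M c_p/UA = 775.45 min; T_ss = T_amb = 20.400 °C.
T(t) = T_ss + (T₀ − T_ss)e^(−t/τ); set T = 30.7:
t = −τ ln[(T − T_ss)/(T₀ − T_ss)] = −775.45 · ln(0.36655) = 778.26 min.

778 min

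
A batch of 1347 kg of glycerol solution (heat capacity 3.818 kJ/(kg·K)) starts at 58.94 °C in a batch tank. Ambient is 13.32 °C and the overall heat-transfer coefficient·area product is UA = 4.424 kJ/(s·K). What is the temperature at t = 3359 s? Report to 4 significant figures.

M c_p dT/dt = −UA(T − T_amb).
dT/dt = (T_ss − T)/τ with T_ss = T_amb = 13.3200 °C, τ = M c_p/UA = 1347·3.818/4.424 = 1162.49 s.
T approaches T_ss exponentially: T(t) = T_ss + (T₀ − T_ss) e^(−t/τ).
T(3359) = 13.3200 + (45.6200)·0.0556044 = 15.8567 °C.

15.86 °C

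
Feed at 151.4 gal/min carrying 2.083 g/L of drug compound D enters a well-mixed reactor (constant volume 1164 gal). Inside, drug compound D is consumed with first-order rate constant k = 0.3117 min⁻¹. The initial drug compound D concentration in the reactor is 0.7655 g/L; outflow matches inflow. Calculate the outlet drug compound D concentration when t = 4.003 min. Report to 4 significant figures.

0.6393 g/L

Species balance: V dC/dt = Q C_in − Q C − k V C.
This is linear with rate a = Q/V + k = 0.441769 min⁻¹.
C_ss = Q C_in/(Q + kV) = 0.613292 g/L; C(t) = C_ss + (C₀ − C_ss) e^(−a t).
C(4.003) = 0.613292 + (0.152208)·e^(−0.441769·4.003) = 0.613292 + (0.152208)·0.170606 = 0.639259 g/L.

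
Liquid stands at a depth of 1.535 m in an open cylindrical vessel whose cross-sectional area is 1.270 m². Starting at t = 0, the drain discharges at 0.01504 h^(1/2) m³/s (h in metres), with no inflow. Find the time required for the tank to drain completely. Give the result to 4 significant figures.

209.2 s

A dh/dt = −Q_out = −0.01504 √h.
∫ h^(−1/2) dh = −(0.01504/A) ∫ dt, giving 2√h = 2√h₀ − (0.01504/A) t.
Tank is empty when √h = 0: t_empty = 2A√h₀/0.01504.
t_empty = 2·1.270·√1.535/0.01504 = 2.54000·1.23895/0.01504 = 209.238 s.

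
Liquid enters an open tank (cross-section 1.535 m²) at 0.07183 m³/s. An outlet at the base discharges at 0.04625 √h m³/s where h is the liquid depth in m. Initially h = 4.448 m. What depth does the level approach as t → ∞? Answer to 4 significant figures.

Level balance: A dh/dt = 0.07183 − 0.04625 √h. Setting dh/dt = 0:
Q_in = 0.04625 √h_ss ⇒ √h_ss = 0.07183/0.04625 = 1.55308.
h_ss = 1.55308² = 2.41206 m. (Since h₀ = 4.448 m > h_ss, the level will fall toward this value.)

2.412 m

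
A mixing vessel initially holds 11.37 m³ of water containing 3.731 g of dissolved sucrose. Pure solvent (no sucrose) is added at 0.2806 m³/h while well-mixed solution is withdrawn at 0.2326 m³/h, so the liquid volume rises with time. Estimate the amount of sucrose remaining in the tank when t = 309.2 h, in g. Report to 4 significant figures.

0.06518 g

Total volume: dV/dt = Q_in − Q_out = 0.0480000 m³/h, so V(t) = 11.37 + 0.0480000 t and V(309.2) = 26.2116 m³.
Species balance (pure solvent in): dm/dt = −Q_out · m/V(t).
Separate: dm/m = −Q_out dt/V(t) ⇒ ln(m/m₀) = −(Q_out/(Q_in−Q_out)) ln(V/V₀).
m = m₀ (V₀/V)^(Q_out/(Q_in−Q_out)) = 3.731 × (11.37/26.2116)^(4.84583) = 0.0651750 g.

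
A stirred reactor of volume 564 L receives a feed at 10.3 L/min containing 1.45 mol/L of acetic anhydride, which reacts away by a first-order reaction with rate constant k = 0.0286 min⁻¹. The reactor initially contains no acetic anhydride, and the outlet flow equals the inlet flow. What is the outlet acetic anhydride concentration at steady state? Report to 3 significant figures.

Species balance: V dC/dt = Q C_in − Q C − k V C.
At steady state: 0 = Q C_in − (Q + kV) C_ss, so C_ss = Q C_in/(Q + kV).
C_ss = 10.3·1.45/(10.3 + 0.0286·564) = 14.935/26.430 = 0.56507 mol/L.

0.565 mol/L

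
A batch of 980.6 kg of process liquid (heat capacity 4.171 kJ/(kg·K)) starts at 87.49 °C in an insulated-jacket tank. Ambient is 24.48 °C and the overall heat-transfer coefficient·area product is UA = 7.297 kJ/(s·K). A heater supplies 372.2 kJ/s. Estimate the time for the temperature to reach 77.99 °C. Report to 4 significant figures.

First-law balance (no shaft work): M c_p dT/dt = −UA(T − T_amb) + Q̇.
τ = M c_p/UA = 560.516 s; T_ss = T_amb + Q̇/UA = 24.48 + 372.2/7.297 = 75.4873 °C.
T(t) = T_ss + (T₀ − T_ss)e^(−t/τ); set T = 77.99:
t = −τ ln[(T − T_ss)/(T₀ − T_ss)] = −560.516 · ln(0.208514) = 878.748 s.

878.7 s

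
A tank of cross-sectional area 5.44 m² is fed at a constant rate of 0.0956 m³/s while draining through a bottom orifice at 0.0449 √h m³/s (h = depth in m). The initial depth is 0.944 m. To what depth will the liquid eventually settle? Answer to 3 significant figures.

4.53 m

Volume balance on the tank: A dh/dt = Q_in − 0.0449 √h. At steady state dh/dt = 0:
Q_in = 0.0449 √h_ss ⇒ √h_ss = 0.0956/0.0449 = 2.1292.
h_ss = 2.1292² = 4.5334 m. (Since h₀ = 0.944 m < h_ss, the level will rise toward this value.)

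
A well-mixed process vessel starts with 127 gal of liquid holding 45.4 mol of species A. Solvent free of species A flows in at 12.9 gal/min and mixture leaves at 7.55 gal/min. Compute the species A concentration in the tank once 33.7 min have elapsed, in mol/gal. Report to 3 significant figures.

Total volume: dV/dt = Q_in − Q_out = 5.3500 gal/min, so V(t) = 127 + 5.3500 t and V(33.7) = 307.30 gal.
Solute balance: dm/dt = 0 − Q_out C = −Q_out m/V(t).
dm/m = −Q_out dt/(V₀ + 5.3500 t); integrating gives ln(m/m₀) = −(Q_out/(Q_in−Q_out)) ln(V/V₀).
m = m₀ (V₀/V)^(Q_out/(Q_in−Q_out)) = 45.4 × (127/307.30)^(1.4112) = 13.047 mol.
C = m/V = 13.047/307.30 = 0.042456 mol/gal.

0.0425 mol/gal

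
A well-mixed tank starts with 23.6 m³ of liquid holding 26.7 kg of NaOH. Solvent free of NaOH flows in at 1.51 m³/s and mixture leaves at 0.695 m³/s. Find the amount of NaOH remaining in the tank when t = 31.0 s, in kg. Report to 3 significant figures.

Total volume: dV/dt = Q_in − Q_out = 0.81500 m³/s, so V(t) = 23.6 + 0.81500 t and V(31.0) = 48.865 m³.
Solute balance: dm/dt = 0 − Q_out C = −Q_out m/V(t).
dm/m = −Q_out dt/(V₀ + 0.81500 t); integrating gives ln(m/m₀) = −(Q_out/(Q_in−Q_out)) ln(V/V₀).
m = m₀ (V₀/V)^(Q_out/(Q_in−Q_out)) = 26.7 × (23.6/48.865)^(0.85276) = 14.354 kg.

14.4 kg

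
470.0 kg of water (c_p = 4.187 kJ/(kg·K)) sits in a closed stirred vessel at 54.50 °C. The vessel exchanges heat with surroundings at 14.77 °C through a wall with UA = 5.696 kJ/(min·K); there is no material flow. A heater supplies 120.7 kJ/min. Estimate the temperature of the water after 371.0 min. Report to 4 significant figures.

Lumped-capacitance energy balance: M c_p dT/dt = UA(T_amb − T) + Q̇.
dT/dt = (T_ss − T)/τ with T_ss = T_amb + Q̇/UA = 14.77 + 120.7/5.696 = 35.9603 °C, τ = M c_p/UA = 470.0·4.187/5.696 = 345.486 min.
T approaches T_ss exponentially: T(t) = T_ss + (T₀ − T_ss) e^(−t/τ).
T(371.0) = 35.9603 + (18.5397)·0.341691 = 42.2952 °C.

42.30 °C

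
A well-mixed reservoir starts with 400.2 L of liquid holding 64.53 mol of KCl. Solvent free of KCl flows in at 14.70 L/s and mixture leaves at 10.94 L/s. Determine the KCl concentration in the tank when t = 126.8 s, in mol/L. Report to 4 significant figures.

Let m(t) be the amount of KCl. Volume: V(t) = V₀ + (Q_in − Q_out) t = 400.2 + 3.76000 t; V(126.8) = 876.968 L.
Solute balance: dm/dt = 0 − Q_out C = −Q_out m/V(t).
dm/m = −Q_out dt/(V₀ + 3.76000 t); integrating gives ln(m/m₀) = −(Q_out/(Q_in−Q_out)) ln(V/V₀).
m = m₀ (V₀/V)^(Q_out/(Q_in−Q_out)) = 64.53 × (400.2/876.968)^(2.90957) = 6.58340 mol.
C = m/V = 6.58340/876.968 = 0.00750700 mol/L.

0.007507 mol/L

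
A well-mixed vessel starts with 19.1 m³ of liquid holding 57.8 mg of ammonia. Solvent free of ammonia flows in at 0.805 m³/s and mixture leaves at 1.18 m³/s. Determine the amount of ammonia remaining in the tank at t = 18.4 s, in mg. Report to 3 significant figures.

Let m(t) be the amount of ammonia. Volume: V(t) = V₀ + (Q_in − Q_out) t = 19.1 − 0.37500 t; V(18.4) = 12.200 m³.
No ammonia enters, so dm/dt = −Q_out · (m/V).
Separate: dm/m = −Q_out dt/V(t) ⇒ ln(m/m₀) = −(Q_out/(Q_in−Q_out)) ln(V/V₀).
m = m₀ (V₀/V)^(Q_out/(Q_in−Q_out)) = 57.8 × (19.1/12.200)^(-3.1467) = 14.104 mg.

14.1 mg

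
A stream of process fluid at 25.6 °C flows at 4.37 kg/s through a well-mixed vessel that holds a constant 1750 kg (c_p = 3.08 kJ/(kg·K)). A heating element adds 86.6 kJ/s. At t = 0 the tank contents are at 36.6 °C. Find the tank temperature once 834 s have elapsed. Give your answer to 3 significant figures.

32.6 °C

Unsteady energy balance on the tank contents: M c_p dT/dt = ṁ c_p (T_in − T) + 86.6.
τ = M/ṁ = 400.46 s; T_ss = T_in + Q̇/(ṁ c_p) = 25.6 + 86.6/(4.37·3.08) = 32.034 °C.
This is linear first-order; T(t) = T_ss + (T₀ − T_ss) e^(−t/τ).
T(834) = 32.034 + (4.5659)·e^(−834/400.46) = 32.034 + (4.5659)·0.12460 = 32.603 °C.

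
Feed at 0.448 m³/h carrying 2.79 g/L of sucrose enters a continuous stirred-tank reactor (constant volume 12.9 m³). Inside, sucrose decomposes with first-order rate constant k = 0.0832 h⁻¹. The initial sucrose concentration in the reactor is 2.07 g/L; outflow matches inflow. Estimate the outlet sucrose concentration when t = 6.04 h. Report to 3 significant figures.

1.43 g/L

V dC/dt = Q(C_in − C) − k V C.
dC/dt = (Q/V) C_in − (Q/V + k) C; effective rate a = Q/V + k = 0.034729 + 0.0832 = 0.11793 h⁻¹.
C_ss = Q C_in/(Q + kV) = 0.82162 g/L; C(t) = C_ss + (C₀ − C_ss) e^(−a t).
C(6.04) = 0.82162 + (1.2484)·e^(−0.11793·6.04) = 0.82162 + (1.2484)·0.49052 = 1.4340 g/L.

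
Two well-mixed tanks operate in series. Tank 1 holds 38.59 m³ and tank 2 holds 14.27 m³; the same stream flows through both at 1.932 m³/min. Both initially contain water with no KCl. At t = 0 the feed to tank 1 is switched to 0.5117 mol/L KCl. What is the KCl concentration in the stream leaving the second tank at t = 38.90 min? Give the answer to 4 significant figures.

Time constants: τᵢ = Vᵢ/Q for each well-mixed tank.
τ₁ = 38.59/1.932 = 19.9741 min; τ₂ = 14.27/1.932 = 7.38613 min.
Solving the cascade with C₁(0)=C₂(0)=0 gives C₂(t) = C_in[1 − (τ₁ e^(−t/τ₁) − τ₂ e^(−t/τ₂))/(τ₁ − τ₂)].
At t = 38.90: e^(−t/τ₁) = 0.142627, e^(−t/τ₂) = 0.00516098.
C₂ = 0.5117·[1 − (19.9741·0.142627 − 7.38613·0.00516098)/(12.5880)] = 0.5117·0.776713 = 0.397444 mol/L.

0.3974 mol/L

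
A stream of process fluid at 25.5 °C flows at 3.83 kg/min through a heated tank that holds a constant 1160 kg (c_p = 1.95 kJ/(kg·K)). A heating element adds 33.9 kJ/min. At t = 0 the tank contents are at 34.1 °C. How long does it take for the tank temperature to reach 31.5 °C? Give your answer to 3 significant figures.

310 min

M c_p dT/dt = ṁ c_p (T_in − T) + Q̇.
τ = M/ṁ = 302.87 min; T_ss = T_in + Q̇/(ṁ c_p) = 30.039 °C.
T(t) = T_ss + (T₀ − T_ss) e^(−t/τ). Set T = 31.5:
e^(−t/τ) = (31.5 − 30.039)/(34.1 − 30.039) = 0.35975
t = −302.87 · ln(0.35975) = 309.64 min.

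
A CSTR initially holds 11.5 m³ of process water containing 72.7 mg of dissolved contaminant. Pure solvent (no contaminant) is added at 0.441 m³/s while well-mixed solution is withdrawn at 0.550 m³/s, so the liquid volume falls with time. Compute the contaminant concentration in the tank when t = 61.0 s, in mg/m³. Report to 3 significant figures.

Total volume: dV/dt = Q_in − Q_out = -0.10900 m³/s, so V(t) = 11.5 − 0.10900 t and V(61.0) = 4.8510 m³.
Species balance (pure solvent in): dm/dt = −Q_out · m/V(t).
Separate: dm/m = −Q_out dt/V(t) ⇒ ln(m/m₀) = −(Q_out/(Q_in−Q_out)) ln(V/V₀).
m = m₀ (V₀/V)^(Q_out/(Q_in−Q_out)) = 72.7 × (11.5/4.8510)^(-5.0459) = 0.93327 mg.
C = m/V = 0.93327/4.8510 = 0.19239 mg/m³.

0.192 mg/m³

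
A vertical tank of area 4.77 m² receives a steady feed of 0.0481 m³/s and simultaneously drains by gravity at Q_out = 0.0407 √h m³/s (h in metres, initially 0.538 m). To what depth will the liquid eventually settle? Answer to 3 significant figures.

1.40 m

A dh/dt = Q_in − 0.0407 √h. Steady state requires inflow = outflow:
Q_in = 0.0407 √h_ss ⇒ √h_ss = 0.0481/0.0407 = 1.1818.
h_ss = 1.1818² = 1.3967 m. (Since h₀ = 0.538 m < h_ss, the level will rise toward this value.)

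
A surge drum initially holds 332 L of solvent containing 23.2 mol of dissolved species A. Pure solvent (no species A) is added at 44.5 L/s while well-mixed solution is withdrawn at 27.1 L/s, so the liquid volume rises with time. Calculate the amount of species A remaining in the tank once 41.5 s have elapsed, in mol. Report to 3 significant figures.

3.84 mol

Let m(t) be the amount of species A. Volume: V(t) = V₀ + (Q_in − Q_out) t = 332 + 17.400 t; V(41.5) = 1054.1 L.
Species balance (pure solvent in): dm/dt = −Q_out · m/V(t).
dm/m = −Q_out dt/(V₀ + 17.400 t); integrating gives ln(m/m₀) = −(Q_out/(Q_in−Q_out)) ln(V/V₀).
m = m₀ (V₀/V)^(Q_out/(Q_in−Q_out)) = 23.2 × (332/1054.1)^(1.5575) = 3.8374 mol.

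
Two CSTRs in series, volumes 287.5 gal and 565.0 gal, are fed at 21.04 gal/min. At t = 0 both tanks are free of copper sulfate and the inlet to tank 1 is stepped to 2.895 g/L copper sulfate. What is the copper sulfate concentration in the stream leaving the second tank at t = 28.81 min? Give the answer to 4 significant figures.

1.243 g/L

Each tank obeys Vᵢ dCᵢ/dt = Q(Cᵢ₋₁ − Cᵢ), so τᵢ = Vᵢ/Q.
τ₁ = 287.5/21.04 = 13.6644 min; τ₂ = 565.0/21.04 = 26.8536 min.
Solving the cascade with C₁(0)=C₂(0)=0 gives C₂(t) = C_in[1 − (τ₁ e^(−t/τ₁) − τ₂ e^(−t/τ₂))/(τ₁ − τ₂)].
At t = 28.81: e^(−t/τ₁) = 0.121433, e^(−t/τ₂) = 0.342031.
C₂ = 2.895·[1 − (13.6644·0.121433 − 26.8536·0.342031)/(-13.1892)] = 2.895·0.429422 = 1.24318 g/L.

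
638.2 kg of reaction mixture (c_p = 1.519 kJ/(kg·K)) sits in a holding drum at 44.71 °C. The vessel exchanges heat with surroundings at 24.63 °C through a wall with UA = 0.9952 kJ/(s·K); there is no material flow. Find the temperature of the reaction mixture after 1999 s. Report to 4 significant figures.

First-law balance (no shaft work): M c_p dT/dt = −UA(T − T_amb).
dT/dt = (T_ss − T)/τ with T_ss = T_amb = 24.6300 °C, τ = M c_p/UA = 638.2·1.519/0.9952 = 974.101 s.
Solution: T(t) = T_ss + (T₀ − T_ss) e^(−t/τ).
T(1999) = 24.6300 + (20.0800)·0.128459 = 27.2095 °C.

27.21 °C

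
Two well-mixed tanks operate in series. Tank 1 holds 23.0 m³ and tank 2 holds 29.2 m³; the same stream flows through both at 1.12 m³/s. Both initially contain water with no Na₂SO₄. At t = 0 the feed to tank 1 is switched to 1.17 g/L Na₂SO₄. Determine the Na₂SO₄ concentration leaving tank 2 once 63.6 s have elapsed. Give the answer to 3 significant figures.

0.886 g/L

Species balance on tank i: dCᵢ/dt = (Cᵢ₋₁ − Cᵢ)/τᵢ with τᵢ = Vᵢ/Q.
τ₁ = 23.0/1.12 = 20.536 s; τ₂ = 29.2/1.12 = 26.071 s.
Solving the cascade with C₁(0)=C₂(0)=0 gives C₂(t) = C_in[1 − (τ₁ e^(−t/τ₁) − τ₂ e^(−t/τ₂))/(τ₁ − τ₂)].
At t = 63.6: e^(−t/τ₁) = 0.045183, e^(−t/τ₂) = 0.087209.
C₂ = 1.17·[1 − (20.536·0.045183 − 26.071·0.087209)/(-5.5357)] = 1.17·0.75689 = 0.88556 g/L.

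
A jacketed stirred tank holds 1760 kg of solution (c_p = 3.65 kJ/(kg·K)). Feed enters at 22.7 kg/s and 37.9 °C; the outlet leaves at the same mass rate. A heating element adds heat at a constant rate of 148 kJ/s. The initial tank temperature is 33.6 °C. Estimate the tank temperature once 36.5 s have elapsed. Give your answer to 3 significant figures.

35.9 °C

First-law balance (no shaft work): M c_p dT/dt = ṁ c_p (T_in − T) + 148.
Rearrange: dT/dt = (T_ss − T)/τ with τ = M/ṁ = 77.533 s and T_ss = T_in + Q̇/(ṁ c_p) = 39.686 °C.
Integrating: T(t) = T_ss + (T₀ − T_ss) e^(−t/τ).
T(36.5) = 39.686 + (-6.0863)·e^(−36.5/77.533) = 39.686 + (-6.0863)·0.62452 = 35.885 °C.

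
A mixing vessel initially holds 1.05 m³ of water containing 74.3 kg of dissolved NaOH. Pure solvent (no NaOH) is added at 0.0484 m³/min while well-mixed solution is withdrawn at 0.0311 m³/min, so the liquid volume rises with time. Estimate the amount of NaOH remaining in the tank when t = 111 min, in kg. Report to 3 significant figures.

11.5 kg

Let m(t) be the amount of NaOH. Volume: V(t) = V₀ + (Q_in − Q_out) t = 1.05 + 0.017300 t; V(111) = 2.9703 m³.
No NaOH enters, so dm/dt = −Q_out · (m/V).
Separate: dm/m = −Q_out dt/V(t) ⇒ ln(m/m₀) = −(Q_out/(Q_in−Q_out)) ln(V/V₀).
m = m₀ (V₀/V)^(Q_out/(Q_in−Q_out)) = 74.3 × (1.05/2.9703)^(1.7977) = 11.459 kg.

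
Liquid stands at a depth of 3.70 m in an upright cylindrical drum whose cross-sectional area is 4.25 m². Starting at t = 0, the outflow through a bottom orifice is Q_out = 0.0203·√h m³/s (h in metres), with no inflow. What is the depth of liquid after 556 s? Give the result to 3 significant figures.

0.355 m

A dh/dt = −Q_out = −0.0203 √h.
This is separable: 2 d(√h)/dt = −0.0203/A, so √h = √h₀ − (0.0203/(2A)) t.
√h = √3.70 − 0.0203·556/(2·4.25) = 1.9235 − 1.3279 = 0.59568.
h = 0.59568² = 0.35483 m.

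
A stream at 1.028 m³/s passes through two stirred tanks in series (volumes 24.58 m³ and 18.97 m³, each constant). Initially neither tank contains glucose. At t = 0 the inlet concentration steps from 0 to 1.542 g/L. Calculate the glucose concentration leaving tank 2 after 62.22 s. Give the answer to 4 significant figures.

Each tank obeys Vᵢ dCᵢ/dt = Q(Cᵢ₋₁ − Cᵢ), so τᵢ = Vᵢ/Q.
τ₁ = 24.58/1.028 = 23.9105 s; τ₂ = 18.97/1.028 = 18.4533 s.
Solving the cascade with C₁(0)=C₂(0)=0 gives C₂(t) = C_in[1 − (τ₁ e^(−t/τ₁) − τ₂ e^(−t/τ₂))/(τ₁ − τ₂)].
At t = 62.22: e^(−t/τ₁) = 0.0741101, e^(−t/τ₂) = 0.0343294.
C₂ = 1.542·[1 − (23.9105·0.0741101 − 18.4533·0.0343294)/(5.45720)] = 1.542·0.791373 = 1.22030 g/L.

1.220 g/L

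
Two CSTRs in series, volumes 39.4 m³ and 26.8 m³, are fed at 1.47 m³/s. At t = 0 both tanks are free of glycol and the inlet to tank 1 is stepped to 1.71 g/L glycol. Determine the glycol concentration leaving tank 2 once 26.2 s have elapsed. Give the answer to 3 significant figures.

0.562 g/L

Species balance on tank i: dCᵢ/dt = (Cᵢ₋₁ − Cᵢ)/τᵢ with τᵢ = Vᵢ/Q.
τ₁ = 39.4/1.47 = 26.803 s; τ₂ = 26.8/1.47 = 18.231 s.
Tank 1: C₁ = C_in(1 − e^(−t/τ₁)). Tank 2 (τ₁ ≠ τ₂): C₂ = C_in[1 − (τ₁ e^(−t/τ₁) − τ₂ e^(−t/τ₂))/(τ₁ − τ₂)].
At t = 26.2: e^(−t/τ₁) = 0.37625, e^(−t/τ₂) = 0.23762.
C₂ = 1.71·[1 − (26.803·0.37625 − 18.231·0.23762)/(8.5714)] = 1.71·0.32890 = 0.56241 g/L.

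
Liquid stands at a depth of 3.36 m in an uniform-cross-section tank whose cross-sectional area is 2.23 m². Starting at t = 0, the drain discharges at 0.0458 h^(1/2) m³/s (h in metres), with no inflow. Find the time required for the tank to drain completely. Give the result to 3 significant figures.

179 s

With no inflow, A dh/dt = −0.0458 √h.
This is separable: 2 d(√h)/dt = −0.0458/A, so √h = √h₀ − (0.0458/(2A)) t.
Set h = 0: 2√h₀ = (0.0458/A) t_empty ⇒ t_empty = 2A√h₀/0.0458.
t_empty = 2·2.23·√3.36/0.0458 = 4.4600·1.8330/0.0458 = 178.50 s.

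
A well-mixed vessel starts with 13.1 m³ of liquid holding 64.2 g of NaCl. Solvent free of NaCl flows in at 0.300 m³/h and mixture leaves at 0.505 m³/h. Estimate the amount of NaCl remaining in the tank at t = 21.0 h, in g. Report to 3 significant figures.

Total volume: dV/dt = Q_in − Q_out = -0.20500 m³/h, so V(t) = 13.1 − 0.20500 t and V(21.0) = 8.7950 m³.
Solute balance: dm/dt = 0 − Q_out C = −Q_out m/V(t).
Separate: dm/m = −Q_out dt/V(t) ⇒ ln(m/m₀) = −(Q_out/(Q_in−Q_out)) ln(V/V₀).
m = m₀ (V₀/V)^(Q_out/(Q_in−Q_out)) = 64.2 × (13.1/8.7950)^(-2.4634) = 24.059 g.

24.1 g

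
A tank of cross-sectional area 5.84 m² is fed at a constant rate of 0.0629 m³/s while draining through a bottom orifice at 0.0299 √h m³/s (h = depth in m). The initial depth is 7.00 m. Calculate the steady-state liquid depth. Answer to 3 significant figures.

4.43 m

A dh/dt = Q_in − 0.0299 √h. Steady state requires inflow = outflow:
Q_in = 0.0299 √h_ss ⇒ √h_ss = 0.0629/0.0299 = 2.1037.
h_ss = 2.1037² = 4.4255 m. (Since h₀ = 7.00 m > h_ss, the level will fall toward this value.)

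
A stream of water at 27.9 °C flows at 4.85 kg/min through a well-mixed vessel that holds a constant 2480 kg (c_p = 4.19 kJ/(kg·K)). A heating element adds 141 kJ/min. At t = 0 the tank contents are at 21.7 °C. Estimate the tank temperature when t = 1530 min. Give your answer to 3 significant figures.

M c_p dT/dt = ṁ c_p (T_in − T) + Q̇.
Rearrange: dT/dt = (T_ss − T)/τ with τ = M/ṁ = 511.34 min and T_ss = T_in + Q̇/(ṁ c_p) = 34.838 °C.
T approaches T_ss exponentially: T(t) = T_ss + (T₀ − T_ss) e^(−t/τ).
T(1530) = 34.838 + (-13.138)·e^(−1530/511.34) = 34.838 + (-13.138)·0.050180 = 34.179 °C.

34.2 °C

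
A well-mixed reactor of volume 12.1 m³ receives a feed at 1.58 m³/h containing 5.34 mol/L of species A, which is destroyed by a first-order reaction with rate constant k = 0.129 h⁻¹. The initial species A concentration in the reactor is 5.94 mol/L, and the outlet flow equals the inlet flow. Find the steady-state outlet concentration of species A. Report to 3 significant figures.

V dC/dt = Q(C_in − C) − k V C.
At steady state: 0 = Q C_in − (Q + kV) C_ss, so C_ss = Q C_in/(Q + kV).
C_ss = 1.58·5.34/(1.58 + 0.129·12.1) = 8.4372/3.1409 = 2.6862 mol/L.

2.69 mol/L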